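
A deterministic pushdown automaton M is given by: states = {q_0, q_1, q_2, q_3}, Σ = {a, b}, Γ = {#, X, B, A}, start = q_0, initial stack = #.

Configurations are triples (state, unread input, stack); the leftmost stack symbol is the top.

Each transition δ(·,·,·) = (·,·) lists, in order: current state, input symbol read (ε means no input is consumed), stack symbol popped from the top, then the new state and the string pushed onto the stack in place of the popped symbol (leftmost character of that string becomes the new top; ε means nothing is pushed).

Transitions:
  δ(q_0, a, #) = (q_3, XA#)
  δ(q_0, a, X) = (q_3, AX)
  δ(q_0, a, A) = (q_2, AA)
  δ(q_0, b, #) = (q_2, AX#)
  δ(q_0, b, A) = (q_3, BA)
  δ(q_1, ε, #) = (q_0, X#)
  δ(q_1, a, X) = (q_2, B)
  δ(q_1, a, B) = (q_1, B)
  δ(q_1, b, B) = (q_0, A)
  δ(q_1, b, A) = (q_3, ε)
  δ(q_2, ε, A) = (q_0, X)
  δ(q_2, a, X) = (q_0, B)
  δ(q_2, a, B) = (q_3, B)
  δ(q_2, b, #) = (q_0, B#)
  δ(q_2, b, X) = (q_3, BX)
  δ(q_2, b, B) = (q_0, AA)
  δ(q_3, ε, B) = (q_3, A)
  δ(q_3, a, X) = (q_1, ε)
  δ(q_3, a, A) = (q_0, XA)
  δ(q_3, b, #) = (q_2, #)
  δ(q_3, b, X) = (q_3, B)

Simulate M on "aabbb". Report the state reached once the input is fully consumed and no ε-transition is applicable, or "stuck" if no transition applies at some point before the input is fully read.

(q_0, aabbb, #)
  read a, top #: go to q_3, push XA# → (q_3, abbb, XA#)
  read a, top X: go to q_1, push ε → (q_1, bbb, A#)
  read b, top A: go to q_3, push ε → (q_3, bb, #)
  read b, top #: go to q_2, push # → (q_2, b, #)
  read b, top #: go to q_0, push B# → (q_0, ε, B#)
All input consumed; M is in state q_0.

q_0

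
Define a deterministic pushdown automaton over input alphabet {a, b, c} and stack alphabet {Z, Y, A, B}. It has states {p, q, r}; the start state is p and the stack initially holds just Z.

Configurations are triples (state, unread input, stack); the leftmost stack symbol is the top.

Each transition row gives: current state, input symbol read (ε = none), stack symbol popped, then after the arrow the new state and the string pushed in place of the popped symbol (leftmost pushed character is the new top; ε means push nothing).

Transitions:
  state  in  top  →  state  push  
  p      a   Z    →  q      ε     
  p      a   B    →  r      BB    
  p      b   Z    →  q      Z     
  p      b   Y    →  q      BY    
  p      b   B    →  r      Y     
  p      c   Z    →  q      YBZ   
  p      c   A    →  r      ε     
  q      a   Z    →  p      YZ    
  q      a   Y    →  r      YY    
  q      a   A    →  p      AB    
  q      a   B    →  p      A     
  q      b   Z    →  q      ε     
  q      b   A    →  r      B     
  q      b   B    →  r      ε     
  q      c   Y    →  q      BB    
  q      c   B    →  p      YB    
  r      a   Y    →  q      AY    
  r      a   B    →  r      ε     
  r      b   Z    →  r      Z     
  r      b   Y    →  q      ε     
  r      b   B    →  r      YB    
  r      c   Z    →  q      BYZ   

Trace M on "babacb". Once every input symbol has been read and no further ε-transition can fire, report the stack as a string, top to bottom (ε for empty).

Z

(p, babacb, Z)
  read b, top Z: go to q, push Z → (q, abacb, Z)
  read a, top Z: go to p, push YZ → (p, bacb, YZ)
  read b, top Y: go to q, push BY → (q, acb, BYZ)
  read a, top B: go to p, push A → (p, cb, AYZ)
  read c, top A: go to r, push ε → (r, b, YZ)
  read b, top Y: go to q, push ε → (q, ε, Z)
All input consumed in state q with stack Z.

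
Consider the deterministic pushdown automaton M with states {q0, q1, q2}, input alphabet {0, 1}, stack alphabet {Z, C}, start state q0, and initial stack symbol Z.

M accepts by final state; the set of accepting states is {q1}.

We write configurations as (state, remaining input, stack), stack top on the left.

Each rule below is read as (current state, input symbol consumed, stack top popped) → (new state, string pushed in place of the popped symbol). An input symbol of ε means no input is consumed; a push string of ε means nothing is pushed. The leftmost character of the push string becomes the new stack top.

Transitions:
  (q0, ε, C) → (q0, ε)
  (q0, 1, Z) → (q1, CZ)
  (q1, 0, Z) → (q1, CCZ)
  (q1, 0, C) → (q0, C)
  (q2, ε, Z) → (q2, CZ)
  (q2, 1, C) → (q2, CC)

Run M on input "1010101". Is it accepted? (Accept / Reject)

(q0, 1010101, Z)
  read 1, top Z: go to q1, push CZ → (q1, 010101, CZ)
  read 0, top C: go to q0, push C → (q0, 10101, CZ)
  ε-move, top C: go to q0, push ε → (q0, 10101, Z)
  read 1, top Z: go to q1, push CZ → (q1, 0101, CZ)
  read 0, top C: go to q0, push C → (q0, 101, CZ)
  ε-move, top C: go to q0, push ε → (q0, 101, Z)
  read 1, top Z: go to q1, push CZ → (q1, 01, CZ)
  read 0, top C: go to q0, push C → (q0, 1, CZ)
  ε-move, top C: go to q0, push ε → (q0, 1, Z)
  read 1, top Z: go to q1, push CZ → (q1, ε, CZ)
All input consumed; state q1 ∈ F.

Accept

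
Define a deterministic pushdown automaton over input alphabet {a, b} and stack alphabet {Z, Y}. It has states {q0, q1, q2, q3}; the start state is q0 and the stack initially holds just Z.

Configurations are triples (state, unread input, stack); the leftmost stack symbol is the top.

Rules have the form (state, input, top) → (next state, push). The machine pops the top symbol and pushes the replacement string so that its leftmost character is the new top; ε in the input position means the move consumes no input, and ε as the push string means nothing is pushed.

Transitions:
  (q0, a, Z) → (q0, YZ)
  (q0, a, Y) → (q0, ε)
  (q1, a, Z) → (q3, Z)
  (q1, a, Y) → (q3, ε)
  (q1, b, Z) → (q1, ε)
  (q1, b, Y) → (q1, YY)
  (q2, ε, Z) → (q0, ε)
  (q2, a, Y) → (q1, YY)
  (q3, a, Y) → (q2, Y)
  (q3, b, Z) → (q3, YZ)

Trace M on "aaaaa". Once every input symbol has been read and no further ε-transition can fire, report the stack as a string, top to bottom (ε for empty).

YZ

(q0, aaaaa, Z)
  read a, top Z: go to q0, push YZ → (q0, aaaa, YZ)
  read a, top Y: go to q0, push ε → (q0, aaa, Z)
  read a, top Z: go to q0, push YZ → (q0, aa, YZ)
  read a, top Y: go to q0, push ε → (q0, a, Z)
  read a, top Z: go to q0, push YZ → (q0, ε, YZ)
All input consumed in state q0 with stack YZ.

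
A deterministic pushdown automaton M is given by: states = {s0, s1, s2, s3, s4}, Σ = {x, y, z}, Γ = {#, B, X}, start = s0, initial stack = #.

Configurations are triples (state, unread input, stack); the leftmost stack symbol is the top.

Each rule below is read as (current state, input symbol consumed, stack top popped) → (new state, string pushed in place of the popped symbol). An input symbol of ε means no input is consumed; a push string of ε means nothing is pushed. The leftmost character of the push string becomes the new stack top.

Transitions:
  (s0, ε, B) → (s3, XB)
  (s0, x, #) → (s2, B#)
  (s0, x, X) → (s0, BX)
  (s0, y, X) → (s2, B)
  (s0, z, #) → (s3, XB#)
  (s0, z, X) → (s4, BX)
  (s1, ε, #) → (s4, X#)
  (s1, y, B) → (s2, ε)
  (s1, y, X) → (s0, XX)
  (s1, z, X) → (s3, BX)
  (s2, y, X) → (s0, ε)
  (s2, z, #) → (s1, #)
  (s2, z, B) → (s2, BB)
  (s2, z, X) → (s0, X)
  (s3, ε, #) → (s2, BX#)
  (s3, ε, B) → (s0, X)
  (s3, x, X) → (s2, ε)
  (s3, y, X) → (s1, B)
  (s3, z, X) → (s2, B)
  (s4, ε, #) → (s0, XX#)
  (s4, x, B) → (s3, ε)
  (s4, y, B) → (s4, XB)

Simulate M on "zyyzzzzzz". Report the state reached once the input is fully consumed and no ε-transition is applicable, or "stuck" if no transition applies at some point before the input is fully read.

s2

(s0, zyyzzzzzz, #)
  read z, top #: go to s3, push XB# → (s3, yyzzzzzz, XB#)
  read y, top X: go to s1, push B → (s1, yzzzzzz, BB#)
  read y, top B: go to s2, push ε → (s2, zzzzzz, B#)
  read z, top B: go to s2, push BB → (s2, zzzzz, BB#)
  read z, top B: go to s2, push BB → (s2, zzzz, BBB#)
  read z, top B: go to s2, push BB → (s2, zzz, BBBB#)
  read z, top B: go to s2, push BB → (s2, zz, BBBBB#)
  read z, top B: go to s2, push BB → (s2, z, BBBBBB#)
  read z, top B: go to s2, push BB → (s2, ε, BBBBBBB#)
All input consumed; M is in state s2.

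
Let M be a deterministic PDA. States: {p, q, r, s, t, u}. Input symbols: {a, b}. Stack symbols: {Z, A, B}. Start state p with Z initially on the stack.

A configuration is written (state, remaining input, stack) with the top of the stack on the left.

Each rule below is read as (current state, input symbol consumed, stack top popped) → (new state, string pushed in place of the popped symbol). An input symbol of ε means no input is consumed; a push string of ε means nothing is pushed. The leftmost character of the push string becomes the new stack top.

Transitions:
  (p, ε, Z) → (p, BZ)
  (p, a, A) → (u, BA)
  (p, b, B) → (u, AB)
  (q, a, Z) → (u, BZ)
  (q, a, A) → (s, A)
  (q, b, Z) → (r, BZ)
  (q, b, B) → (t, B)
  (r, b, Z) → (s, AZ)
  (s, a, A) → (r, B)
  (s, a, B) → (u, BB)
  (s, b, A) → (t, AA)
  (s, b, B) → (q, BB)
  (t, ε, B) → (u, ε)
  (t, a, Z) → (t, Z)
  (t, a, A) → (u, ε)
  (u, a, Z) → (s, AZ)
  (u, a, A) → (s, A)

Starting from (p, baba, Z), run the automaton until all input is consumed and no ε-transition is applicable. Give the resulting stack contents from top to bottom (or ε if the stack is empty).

(p, baba, Z) ⊢ (p, baba, BZ) ⊢ (u, aba, ABZ) ⊢ (s, ba, ABZ) ⊢ (t, a, AABZ) ⊢ (u, ε, ABZ)
All input consumed in state u with stack ABZ.

ABZ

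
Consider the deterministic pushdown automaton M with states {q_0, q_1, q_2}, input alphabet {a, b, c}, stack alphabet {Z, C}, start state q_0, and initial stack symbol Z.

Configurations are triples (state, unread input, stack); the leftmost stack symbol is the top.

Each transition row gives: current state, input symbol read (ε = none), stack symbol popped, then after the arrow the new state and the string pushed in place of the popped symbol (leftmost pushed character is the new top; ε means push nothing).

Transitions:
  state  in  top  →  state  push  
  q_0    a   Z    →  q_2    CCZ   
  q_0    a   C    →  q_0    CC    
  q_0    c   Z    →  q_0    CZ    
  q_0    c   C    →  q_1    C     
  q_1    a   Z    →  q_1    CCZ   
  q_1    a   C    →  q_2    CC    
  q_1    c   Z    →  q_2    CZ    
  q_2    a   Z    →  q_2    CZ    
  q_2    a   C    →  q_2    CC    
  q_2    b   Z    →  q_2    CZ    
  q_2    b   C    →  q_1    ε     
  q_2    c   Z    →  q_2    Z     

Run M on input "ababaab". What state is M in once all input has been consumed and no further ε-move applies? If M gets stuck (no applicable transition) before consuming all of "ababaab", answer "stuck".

(q_0, ababaab, Z)
  read a, top Z: go to q_2, push CCZ → (q_2, babaab, CCZ)
  read b, top C: go to q_1, push ε → (q_1, abaab, CZ)
  read a, top C: go to q_2, push CC → (q_2, baab, CCZ)
  read b, top C: go to q_1, push ε → (q_1, aab, CZ)
  read a, top C: go to q_2, push CC → (q_2, ab, CCZ)
  read a, top C: go to q_2, push CC → (q_2, b, CCCZ)
  read b, top C: go to q_1, push ε → (q_1, ε, CCZ)
All input consumed; M is in state q_1.

q_1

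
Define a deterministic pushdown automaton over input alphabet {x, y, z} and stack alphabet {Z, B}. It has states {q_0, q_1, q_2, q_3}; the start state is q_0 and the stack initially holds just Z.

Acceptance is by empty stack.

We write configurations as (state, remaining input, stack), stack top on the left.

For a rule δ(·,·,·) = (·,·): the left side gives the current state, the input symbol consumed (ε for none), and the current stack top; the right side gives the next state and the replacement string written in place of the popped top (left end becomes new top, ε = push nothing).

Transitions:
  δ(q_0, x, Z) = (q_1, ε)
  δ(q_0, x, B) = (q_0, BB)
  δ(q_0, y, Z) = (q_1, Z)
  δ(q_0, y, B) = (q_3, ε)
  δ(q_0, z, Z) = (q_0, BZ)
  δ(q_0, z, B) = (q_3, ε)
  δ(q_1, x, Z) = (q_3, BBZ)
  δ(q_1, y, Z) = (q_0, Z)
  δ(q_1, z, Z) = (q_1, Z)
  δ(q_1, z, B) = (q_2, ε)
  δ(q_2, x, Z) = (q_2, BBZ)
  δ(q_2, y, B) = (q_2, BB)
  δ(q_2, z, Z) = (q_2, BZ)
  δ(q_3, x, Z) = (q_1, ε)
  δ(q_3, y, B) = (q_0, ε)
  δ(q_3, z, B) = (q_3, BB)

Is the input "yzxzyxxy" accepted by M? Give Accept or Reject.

Reject

(q_0, yzxzyxxy, Z) ⊢ (q_1, zxzyxxy, Z) ⊢ (q_1, xzyxxy, Z) ⊢ (q_3, zyxxy, BBZ) ⊢ (q_3, yxxy, BBBZ) ⊢ (q_0, xxy, BBZ) ⊢ (q_0, xy, BBBZ) ⊢ (q_0, y, BBBBZ) ⊢ (q_3, ε, BBBZ)
All input consumed; stack is BBBZ, not empty, and no further ε-move applies.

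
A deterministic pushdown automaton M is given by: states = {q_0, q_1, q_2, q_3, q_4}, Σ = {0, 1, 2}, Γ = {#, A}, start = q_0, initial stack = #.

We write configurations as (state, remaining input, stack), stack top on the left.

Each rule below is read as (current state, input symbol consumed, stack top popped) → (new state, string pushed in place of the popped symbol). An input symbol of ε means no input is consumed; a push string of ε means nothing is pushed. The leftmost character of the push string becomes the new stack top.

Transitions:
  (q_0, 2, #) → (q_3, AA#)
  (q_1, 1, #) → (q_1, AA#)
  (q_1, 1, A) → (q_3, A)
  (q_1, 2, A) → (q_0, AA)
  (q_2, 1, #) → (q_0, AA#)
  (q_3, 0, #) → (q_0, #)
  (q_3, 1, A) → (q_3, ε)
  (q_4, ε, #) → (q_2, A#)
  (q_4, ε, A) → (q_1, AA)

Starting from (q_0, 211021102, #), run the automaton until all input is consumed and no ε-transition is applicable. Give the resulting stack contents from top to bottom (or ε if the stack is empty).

AA#

(q_0, 211021102, #)
  read 2, top #: go to q_3, push AA# → (q_3, 11021102, AA#)
  read 1, top A: go to q_3, push ε → (q_3, 1021102, A#)
  read 1, top A: go to q_3, push ε → (q_3, 021102, #)
  read 0, top #: go to q_0, push # → (q_0, 21102, #)
  read 2, top #: go to q_3, push AA# → (q_3, 1102, AA#)
  read 1, top A: go to q_3, push ε → (q_3, 102, A#)
  read 1, top A: go to q_3, push ε → (q_3, 02, #)
  read 0, top #: go to q_0, push # → (q_0, 2, #)
  read 2, top #: go to q_3, push AA# → (q_3, ε, AA#)
All input consumed in state q_3 with stack AA#.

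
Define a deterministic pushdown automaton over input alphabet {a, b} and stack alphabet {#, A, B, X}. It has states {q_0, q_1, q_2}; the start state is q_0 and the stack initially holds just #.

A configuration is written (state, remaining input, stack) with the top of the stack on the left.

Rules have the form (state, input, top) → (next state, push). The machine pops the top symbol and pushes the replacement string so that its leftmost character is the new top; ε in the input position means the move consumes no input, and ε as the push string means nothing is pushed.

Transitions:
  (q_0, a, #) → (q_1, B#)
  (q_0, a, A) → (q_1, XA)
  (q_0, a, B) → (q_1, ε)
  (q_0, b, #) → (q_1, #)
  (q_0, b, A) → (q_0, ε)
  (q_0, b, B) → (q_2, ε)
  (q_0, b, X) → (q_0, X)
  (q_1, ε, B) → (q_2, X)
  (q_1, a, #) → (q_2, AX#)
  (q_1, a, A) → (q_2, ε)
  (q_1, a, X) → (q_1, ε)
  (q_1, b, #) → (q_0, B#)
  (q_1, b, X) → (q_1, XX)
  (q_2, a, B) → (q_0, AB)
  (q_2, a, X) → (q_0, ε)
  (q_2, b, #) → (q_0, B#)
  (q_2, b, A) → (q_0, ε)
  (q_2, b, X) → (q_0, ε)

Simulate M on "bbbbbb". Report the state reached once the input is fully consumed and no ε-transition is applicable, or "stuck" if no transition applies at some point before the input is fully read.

(q_0, bbbbbb, #) ⊢ (q_1, bbbbb, #) ⊢ (q_0, bbbb, B#) ⊢ (q_2, bbb, #) ⊢ (q_0, bb, B#) ⊢ (q_2, b, #) ⊢ (q_0, ε, B#)
All input consumed; M is in state q_0.

q_0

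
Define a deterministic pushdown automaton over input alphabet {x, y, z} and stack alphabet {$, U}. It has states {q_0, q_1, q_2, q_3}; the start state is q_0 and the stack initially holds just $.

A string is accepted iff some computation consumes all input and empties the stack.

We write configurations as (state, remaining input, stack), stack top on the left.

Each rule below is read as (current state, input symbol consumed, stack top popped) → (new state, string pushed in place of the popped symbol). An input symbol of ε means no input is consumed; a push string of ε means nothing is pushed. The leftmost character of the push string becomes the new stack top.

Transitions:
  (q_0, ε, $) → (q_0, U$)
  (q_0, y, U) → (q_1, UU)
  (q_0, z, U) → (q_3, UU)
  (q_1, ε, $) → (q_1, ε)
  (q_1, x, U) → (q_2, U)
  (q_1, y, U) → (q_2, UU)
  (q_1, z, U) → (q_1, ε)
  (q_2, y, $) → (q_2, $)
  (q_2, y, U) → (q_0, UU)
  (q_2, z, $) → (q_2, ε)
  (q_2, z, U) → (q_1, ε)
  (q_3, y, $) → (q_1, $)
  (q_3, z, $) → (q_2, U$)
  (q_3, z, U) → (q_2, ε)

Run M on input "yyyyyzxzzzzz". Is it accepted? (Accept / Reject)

(q_0, yyyyyzxzzzzz, $)
  ε-move, top $: go to q_0, push U$ → (q_0, yyyyyzxzzzzz, U$)
  read y, top U: go to q_1, push UU → (q_1, yyyyzxzzzzz, UU$)
  read y, top U: go to q_2, push UU → (q_2, yyyzxzzzzz, UUU$)
  read y, top U: go to q_0, push UU → (q_0, yyzxzzzzz, UUUU$)
  read y, top U: go to q_1, push UU → (q_1, yzxzzzzz, UUUUU$)
  read y, top U: go to q_2, push UU → (q_2, zxzzzzz, UUUUUU$)
  read z, top U: go to q_1, push ε → (q_1, xzzzzz, UUUUU$)
  read x, top U: go to q_2, push U → (q_2, zzzzz, UUUUU$)
  read z, top U: go to q_1, push ε → (q_1, zzzz, UUUU$)
  read z, top U: go to q_1, push ε → (q_1, zzz, UUU$)
  read z, top U: go to q_1, push ε → (q_1, zz, UU$)
  read z, top U: go to q_1, push ε → (q_1, z, U$)
  read z, top U: go to q_1, push ε → (q_1, ε, $)
  ε-move, top $: go to q_1, push ε → (q_1, ε, ε)
All input consumed and the stack is empty.

Accept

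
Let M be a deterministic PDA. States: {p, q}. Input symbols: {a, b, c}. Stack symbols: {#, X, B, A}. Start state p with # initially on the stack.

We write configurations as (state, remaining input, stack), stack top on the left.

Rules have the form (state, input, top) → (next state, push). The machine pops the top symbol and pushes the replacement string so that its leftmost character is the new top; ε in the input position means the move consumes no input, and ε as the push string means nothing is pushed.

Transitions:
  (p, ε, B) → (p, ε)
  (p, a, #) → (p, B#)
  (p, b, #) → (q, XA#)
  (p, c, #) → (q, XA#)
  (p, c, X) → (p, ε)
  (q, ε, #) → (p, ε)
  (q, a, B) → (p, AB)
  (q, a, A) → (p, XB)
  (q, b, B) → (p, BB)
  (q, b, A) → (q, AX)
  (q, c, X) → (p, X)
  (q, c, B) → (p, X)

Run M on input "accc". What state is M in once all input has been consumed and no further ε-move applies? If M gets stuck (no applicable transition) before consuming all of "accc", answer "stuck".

p

(p, accc, #)
  read a, top #: go to p, push B# → (p, ccc, B#)
  ε-move, top B: go to p, push ε → (p, ccc, #)
  read c, top #: go to q, push XA# → (q, cc, XA#)
  read c, top X: go to p, push X → (p, c, XA#)
  read c, top X: go to p, push ε → (p, ε, A#)
All input consumed; M is in state p.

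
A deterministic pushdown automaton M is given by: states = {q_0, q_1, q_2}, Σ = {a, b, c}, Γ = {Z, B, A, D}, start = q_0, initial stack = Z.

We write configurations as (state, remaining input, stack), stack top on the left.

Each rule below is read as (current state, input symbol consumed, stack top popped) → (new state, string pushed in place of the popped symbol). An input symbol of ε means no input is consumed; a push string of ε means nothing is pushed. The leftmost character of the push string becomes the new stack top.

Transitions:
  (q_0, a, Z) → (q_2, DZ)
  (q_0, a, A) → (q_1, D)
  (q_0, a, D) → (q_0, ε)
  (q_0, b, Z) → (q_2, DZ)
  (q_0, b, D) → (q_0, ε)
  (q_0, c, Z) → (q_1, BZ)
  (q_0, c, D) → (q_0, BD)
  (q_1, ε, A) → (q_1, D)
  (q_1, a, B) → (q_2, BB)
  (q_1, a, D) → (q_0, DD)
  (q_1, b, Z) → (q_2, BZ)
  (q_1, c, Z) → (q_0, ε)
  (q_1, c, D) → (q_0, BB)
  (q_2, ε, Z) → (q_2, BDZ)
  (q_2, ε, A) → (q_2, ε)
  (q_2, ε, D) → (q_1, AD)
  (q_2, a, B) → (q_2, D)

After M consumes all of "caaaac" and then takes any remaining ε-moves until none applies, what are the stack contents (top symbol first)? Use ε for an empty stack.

BDDBZ

(q_0, caaaac, Z)
  read c, top Z: go to q_1, push BZ → (q_1, aaaac, BZ)
  read a, top B: go to q_2, push BB → (q_2, aaac, BBZ)
  read a, top B: go to q_2, push D → (q_2, aac, DBZ)
  ε-move, top D: go to q_1, push AD → (q_1, aac, ADBZ)
  ε-move, top A: go to q_1, push D → (q_1, aac, DDBZ)
  read a, top D: go to q_0, push DD → (q_0, ac, DDDBZ)
  read a, top D: go to q_0, push ε → (q_0, c, DDBZ)
  read c, top D: go to q_0, push BD → (q_0, ε, BDDBZ)
All input consumed in state q_0 with stack BDDBZ.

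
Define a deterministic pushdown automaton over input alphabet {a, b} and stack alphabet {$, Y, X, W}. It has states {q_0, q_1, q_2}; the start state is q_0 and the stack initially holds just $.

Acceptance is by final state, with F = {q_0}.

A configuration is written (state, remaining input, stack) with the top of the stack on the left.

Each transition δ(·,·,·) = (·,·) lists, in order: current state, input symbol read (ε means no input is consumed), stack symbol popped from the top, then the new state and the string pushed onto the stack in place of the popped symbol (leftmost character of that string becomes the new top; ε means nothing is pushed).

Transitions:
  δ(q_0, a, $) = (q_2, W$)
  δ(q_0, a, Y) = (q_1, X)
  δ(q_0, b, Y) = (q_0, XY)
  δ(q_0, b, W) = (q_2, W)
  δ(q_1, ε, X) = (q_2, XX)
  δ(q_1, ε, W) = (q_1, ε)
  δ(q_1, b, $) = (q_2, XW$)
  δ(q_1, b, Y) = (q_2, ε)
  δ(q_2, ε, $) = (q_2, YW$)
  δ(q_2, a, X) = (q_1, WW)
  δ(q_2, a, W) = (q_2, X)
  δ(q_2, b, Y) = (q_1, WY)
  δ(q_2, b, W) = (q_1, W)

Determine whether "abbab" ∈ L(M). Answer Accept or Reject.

Reject

(q_0, abbab, $) ⊢ (q_2, bbab, W$) ⊢ (q_1, bab, W$) ⊢ (q_1, bab, $) ⊢ (q_2, ab, XW$) ⊢ (q_1, b, WWW$) ⊢ (q_1, b, WW$) ⊢ (q_1, b, W$) ⊢ (q_1, b, $) ⊢ (q_2, ε, XW$)
All input consumed; state q_2 ∉ F and no further ε-move applies.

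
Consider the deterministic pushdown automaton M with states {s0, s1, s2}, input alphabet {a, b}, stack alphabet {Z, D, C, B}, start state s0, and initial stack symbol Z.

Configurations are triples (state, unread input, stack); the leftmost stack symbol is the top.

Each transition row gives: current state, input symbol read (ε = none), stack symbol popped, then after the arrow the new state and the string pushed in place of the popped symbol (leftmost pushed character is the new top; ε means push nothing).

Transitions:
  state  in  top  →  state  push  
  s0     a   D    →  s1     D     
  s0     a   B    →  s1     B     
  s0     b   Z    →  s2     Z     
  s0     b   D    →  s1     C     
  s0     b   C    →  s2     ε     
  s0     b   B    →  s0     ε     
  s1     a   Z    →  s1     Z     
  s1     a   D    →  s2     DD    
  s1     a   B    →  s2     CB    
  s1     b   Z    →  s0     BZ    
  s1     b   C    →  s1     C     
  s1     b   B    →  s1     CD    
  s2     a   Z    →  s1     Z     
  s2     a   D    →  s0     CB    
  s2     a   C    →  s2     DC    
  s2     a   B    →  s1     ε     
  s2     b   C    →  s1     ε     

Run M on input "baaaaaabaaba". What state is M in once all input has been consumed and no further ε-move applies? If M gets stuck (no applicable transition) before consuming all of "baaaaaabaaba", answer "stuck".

(s0, baaaaaabaaba, Z)
  read b, top Z: go to s2, push Z → (s2, aaaaaabaaba, Z)
  read a, top Z: go to s1, push Z → (s1, aaaaabaaba, Z)
  read a, top Z: go to s1, push Z → (s1, aaaabaaba, Z)
  read a, top Z: go to s1, push Z → (s1, aaabaaba, Z)
  read a, top Z: go to s1, push Z → (s1, aabaaba, Z)
  read a, top Z: go to s1, push Z → (s1, abaaba, Z)
  read a, top Z: go to s1, push Z → (s1, baaba, Z)
  read b, top Z: go to s0, push BZ → (s0, aaba, BZ)
  read a, top B: go to s1, push B → (s1, aba, BZ)
  read a, top B: go to s2, push CB → (s2, ba, CBZ)
  read b, top C: go to s1, push ε → (s1, a, BZ)
  read a, top B: go to s2, push CB → (s2, ε, CBZ)
All input consumed; M is in state s2.

s2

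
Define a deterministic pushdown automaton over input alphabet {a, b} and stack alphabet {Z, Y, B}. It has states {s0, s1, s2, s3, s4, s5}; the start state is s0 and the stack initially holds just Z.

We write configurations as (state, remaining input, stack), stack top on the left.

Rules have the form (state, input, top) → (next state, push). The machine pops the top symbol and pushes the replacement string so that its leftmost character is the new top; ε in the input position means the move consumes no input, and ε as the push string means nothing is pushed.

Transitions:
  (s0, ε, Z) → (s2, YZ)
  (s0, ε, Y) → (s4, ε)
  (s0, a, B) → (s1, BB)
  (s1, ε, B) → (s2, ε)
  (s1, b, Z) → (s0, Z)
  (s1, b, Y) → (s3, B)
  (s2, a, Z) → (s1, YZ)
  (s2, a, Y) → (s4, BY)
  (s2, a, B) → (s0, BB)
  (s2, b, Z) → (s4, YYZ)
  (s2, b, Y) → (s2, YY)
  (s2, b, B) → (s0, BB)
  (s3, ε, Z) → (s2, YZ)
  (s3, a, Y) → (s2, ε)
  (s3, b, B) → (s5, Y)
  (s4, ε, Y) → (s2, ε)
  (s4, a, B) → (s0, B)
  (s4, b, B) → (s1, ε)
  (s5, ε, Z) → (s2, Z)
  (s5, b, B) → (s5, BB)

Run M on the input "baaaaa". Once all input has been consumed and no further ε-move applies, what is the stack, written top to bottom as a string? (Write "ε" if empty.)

(s0, baaaaa, Z)
  ε-move, top Z: go to s2, push YZ → (s2, baaaaa, YZ)
  read b, top Y: go to s2, push YY → (s2, aaaaa, YYZ)
  read a, top Y: go to s4, push BY → (s4, aaaa, BYYZ)
  read a, top B: go to s0, push B → (s0, aaa, BYYZ)
  read a, top B: go to s1, push BB → (s1, aa, BBYYZ)
  ε-move, top B: go to s2, push ε → (s2, aa, BYYZ)
  read a, top B: go to s0, push BB → (s0, a, BBYYZ)
  read a, top B: go to s1, push BB → (s1, ε, BBBYYZ)
  ε-move, top B: go to s2, push ε → (s2, ε, BBYYZ)
All input consumed in state s2 with stack BBYYZ.

BBYYZ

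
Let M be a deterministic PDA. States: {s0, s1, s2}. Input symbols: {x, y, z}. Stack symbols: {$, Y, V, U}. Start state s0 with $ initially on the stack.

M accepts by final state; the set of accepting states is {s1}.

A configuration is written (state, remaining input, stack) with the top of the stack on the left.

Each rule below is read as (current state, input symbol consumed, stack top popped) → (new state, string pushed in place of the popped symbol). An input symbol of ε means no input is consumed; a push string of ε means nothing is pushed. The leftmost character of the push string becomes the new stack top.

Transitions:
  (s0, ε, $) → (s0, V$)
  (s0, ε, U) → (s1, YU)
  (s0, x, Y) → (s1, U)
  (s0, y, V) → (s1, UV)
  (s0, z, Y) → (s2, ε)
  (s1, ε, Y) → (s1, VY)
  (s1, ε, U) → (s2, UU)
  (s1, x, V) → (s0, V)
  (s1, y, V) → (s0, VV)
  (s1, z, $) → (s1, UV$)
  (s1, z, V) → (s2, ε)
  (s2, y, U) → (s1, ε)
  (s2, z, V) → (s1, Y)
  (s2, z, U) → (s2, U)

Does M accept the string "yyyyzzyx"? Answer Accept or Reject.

(s0, yyyyzzyx, $)
  ε-move, top $: go to s0, push V$ → (s0, yyyyzzyx, V$)
  read y, top V: go to s1, push UV → (s1, yyyzzyx, UV$)
  ε-move, top U: go to s2, push UU → (s2, yyyzzyx, UUV$)
  read y, top U: go to s1, push ε → (s1, yyzzyx, UV$)
  ε-move, top U: go to s2, push UU → (s2, yyzzyx, UUV$)
  read y, top U: go to s1, push ε → (s1, yzzyx, UV$)
  ε-move, top U: go to s2, push UU → (s2, yzzyx, UUV$)
  read y, top U: go to s1, push ε → (s1, zzyx, UV$)
  ε-move, top U: go to s2, push UU → (s2, zzyx, UUV$)
  read z, top U: go to s2, push U → (s2, zyx, UUV$)
  read z, top U: go to s2, push U → (s2, yx, UUV$)
  read y, top U: go to s1, push ε → (s1, x, UV$)
  ε-move, top U: go to s2, push UU → (s2, x, UUV$)
No transition applies at (s2, x, UUV$); input not fully consumed.

Reject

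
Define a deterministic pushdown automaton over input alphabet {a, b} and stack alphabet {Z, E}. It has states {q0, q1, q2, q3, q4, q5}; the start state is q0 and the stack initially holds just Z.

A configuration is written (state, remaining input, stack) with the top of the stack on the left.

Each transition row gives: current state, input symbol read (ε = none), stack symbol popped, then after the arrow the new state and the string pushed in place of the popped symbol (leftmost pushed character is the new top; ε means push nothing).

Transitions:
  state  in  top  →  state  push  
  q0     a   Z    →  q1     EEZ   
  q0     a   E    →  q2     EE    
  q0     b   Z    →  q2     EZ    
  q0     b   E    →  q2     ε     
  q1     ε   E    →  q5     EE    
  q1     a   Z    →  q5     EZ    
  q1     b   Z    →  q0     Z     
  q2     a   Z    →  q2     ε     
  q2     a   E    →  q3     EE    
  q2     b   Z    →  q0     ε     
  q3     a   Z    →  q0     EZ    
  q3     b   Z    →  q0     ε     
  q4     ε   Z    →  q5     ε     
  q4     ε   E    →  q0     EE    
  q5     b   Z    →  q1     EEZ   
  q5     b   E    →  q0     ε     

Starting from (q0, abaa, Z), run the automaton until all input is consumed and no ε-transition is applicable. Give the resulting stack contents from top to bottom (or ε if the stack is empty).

EEEEZ

(q0, abaa, Z)
  read a, top Z: go to q1, push EEZ → (q1, baa, EEZ)
  ε-move, top E: go to q5, push EE → (q5, baa, EEEZ)
  read b, top E: go to q0, push ε → (q0, aa, EEZ)
  read a, top E: go to q2, push EE → (q2, a, EEEZ)
  read a, top E: go to q3, push EE → (q3, ε, EEEEZ)
All input consumed in state q3 with stack EEEEZ.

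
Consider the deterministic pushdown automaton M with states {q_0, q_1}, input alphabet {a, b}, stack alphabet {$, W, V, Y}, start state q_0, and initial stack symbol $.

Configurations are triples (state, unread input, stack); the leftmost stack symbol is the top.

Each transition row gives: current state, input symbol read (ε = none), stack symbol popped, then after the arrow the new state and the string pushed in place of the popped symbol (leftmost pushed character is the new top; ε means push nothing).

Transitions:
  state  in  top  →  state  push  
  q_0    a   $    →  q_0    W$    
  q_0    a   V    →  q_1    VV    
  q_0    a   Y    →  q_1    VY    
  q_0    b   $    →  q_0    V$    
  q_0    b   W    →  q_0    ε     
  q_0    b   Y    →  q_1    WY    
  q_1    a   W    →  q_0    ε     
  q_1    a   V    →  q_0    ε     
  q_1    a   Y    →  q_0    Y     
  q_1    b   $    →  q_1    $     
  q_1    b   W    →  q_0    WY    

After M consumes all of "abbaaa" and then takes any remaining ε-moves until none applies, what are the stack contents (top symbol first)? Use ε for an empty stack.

VV$

(q_0, abbaaa, $) ⊢ (q_0, bbaaa, W$) ⊢ (q_0, baaa, $) ⊢ (q_0, aaa, V$) ⊢ (q_1, aa, VV$) ⊢ (q_0, a, V$) ⊢ (q_1, ε, VV$)
All input consumed in state q_1 with stack VV$.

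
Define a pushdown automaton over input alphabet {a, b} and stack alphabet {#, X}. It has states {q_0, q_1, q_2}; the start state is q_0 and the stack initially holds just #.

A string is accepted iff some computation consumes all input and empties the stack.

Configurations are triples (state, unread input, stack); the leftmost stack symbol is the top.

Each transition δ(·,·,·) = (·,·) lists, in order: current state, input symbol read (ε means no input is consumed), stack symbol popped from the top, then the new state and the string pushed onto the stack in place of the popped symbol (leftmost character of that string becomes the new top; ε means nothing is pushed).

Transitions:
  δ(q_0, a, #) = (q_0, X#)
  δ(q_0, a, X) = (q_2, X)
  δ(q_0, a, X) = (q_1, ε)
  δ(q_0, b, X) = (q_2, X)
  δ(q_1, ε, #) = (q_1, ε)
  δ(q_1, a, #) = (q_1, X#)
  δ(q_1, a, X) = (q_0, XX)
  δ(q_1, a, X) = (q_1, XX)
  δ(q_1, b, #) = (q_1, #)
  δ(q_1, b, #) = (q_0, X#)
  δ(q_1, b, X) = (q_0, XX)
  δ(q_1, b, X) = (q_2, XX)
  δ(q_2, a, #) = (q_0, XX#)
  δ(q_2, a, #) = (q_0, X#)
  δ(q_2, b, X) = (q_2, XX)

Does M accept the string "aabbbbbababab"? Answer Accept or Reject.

Accept

One accepting computation: (q_0, aabbbbbababab, #) ⊢ (q_0, abbbbbababab, X#) ⊢ (q_1, bbbbbababab, #) ⊢ (q_1, bbbbababab, #) ⊢ (q_1, bbbababab, #) ⊢ (q_1, bbababab, #) ⊢ (q_1, bababab, #) ⊢ (q_0, ababab, X#) ⊢ (q_1, babab, #) ⊢ (q_0, abab, X#) ⊢ (q_1, bab, #) ⊢ (q_0, ab, X#) ⊢ (q_1, b, #) ⊢ (q_1, ε, #) ⊢ (q_1, ε, ε)
All input consumed and the stack is empty.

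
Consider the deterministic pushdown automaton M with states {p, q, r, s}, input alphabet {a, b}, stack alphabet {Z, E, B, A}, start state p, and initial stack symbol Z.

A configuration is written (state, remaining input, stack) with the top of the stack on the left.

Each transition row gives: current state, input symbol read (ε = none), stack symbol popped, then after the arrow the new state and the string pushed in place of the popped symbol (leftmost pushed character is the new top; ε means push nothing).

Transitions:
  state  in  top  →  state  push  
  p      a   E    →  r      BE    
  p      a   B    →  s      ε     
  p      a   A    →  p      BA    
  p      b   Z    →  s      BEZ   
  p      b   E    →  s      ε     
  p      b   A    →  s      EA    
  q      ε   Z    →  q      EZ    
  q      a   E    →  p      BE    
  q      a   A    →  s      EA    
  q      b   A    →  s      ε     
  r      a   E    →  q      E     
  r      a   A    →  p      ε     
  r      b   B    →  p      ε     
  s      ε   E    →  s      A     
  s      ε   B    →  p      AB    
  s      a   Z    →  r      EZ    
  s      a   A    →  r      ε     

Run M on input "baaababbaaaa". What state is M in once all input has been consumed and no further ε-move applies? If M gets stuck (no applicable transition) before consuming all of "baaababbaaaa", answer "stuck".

(p, baaababbaaaa, Z) ⊢ (s, aaababbaaaa, BEZ) ⊢ (p, aaababbaaaa, ABEZ) ⊢ (p, aababbaaaa, BABEZ) ⊢ (s, ababbaaaa, ABEZ) ⊢ (r, babbaaaa, BEZ) ⊢ (p, abbaaaa, EZ) ⊢ (r, bbaaaa, BEZ) ⊢ (p, baaaa, EZ) ⊢ (s, aaaa, Z) ⊢ (r, aaa, EZ) ⊢ (q, aa, EZ) ⊢ (p, a, BEZ) ⊢ (s, ε, EZ) ⊢ (s, ε, AZ)
All input consumed; M is in state s.

s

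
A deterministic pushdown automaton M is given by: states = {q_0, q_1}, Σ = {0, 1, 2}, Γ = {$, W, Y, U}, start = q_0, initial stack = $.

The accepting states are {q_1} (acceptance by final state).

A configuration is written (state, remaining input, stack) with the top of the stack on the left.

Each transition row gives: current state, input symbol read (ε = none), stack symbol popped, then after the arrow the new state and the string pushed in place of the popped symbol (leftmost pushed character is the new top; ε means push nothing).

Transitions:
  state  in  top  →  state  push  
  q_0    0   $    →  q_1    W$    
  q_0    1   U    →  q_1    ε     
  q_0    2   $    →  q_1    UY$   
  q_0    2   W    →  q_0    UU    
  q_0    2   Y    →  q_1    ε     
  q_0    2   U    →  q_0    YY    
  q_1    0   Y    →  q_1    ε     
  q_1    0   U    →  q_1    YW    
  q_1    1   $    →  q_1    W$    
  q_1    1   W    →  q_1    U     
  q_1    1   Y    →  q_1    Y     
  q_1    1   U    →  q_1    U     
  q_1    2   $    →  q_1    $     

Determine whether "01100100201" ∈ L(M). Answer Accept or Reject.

(q_0, 01100100201, $)
  read 0, top $: go to q_1, push W$ → (q_1, 1100100201, W$)
  read 1, top W: go to q_1, push U → (q_1, 100100201, U$)
  read 1, top U: go to q_1, push U → (q_1, 00100201, U$)
  read 0, top U: go to q_1, push YW → (q_1, 0100201, YW$)
  read 0, top Y: go to q_1, push ε → (q_1, 100201, W$)
  read 1, top W: go to q_1, push U → (q_1, 00201, U$)
  read 0, top U: go to q_1, push YW → (q_1, 0201, YW$)
  read 0, top Y: go to q_1, push ε → (q_1, 201, W$)
No transition applies at (q_1, 201, W$); input not fully consumed.

Reject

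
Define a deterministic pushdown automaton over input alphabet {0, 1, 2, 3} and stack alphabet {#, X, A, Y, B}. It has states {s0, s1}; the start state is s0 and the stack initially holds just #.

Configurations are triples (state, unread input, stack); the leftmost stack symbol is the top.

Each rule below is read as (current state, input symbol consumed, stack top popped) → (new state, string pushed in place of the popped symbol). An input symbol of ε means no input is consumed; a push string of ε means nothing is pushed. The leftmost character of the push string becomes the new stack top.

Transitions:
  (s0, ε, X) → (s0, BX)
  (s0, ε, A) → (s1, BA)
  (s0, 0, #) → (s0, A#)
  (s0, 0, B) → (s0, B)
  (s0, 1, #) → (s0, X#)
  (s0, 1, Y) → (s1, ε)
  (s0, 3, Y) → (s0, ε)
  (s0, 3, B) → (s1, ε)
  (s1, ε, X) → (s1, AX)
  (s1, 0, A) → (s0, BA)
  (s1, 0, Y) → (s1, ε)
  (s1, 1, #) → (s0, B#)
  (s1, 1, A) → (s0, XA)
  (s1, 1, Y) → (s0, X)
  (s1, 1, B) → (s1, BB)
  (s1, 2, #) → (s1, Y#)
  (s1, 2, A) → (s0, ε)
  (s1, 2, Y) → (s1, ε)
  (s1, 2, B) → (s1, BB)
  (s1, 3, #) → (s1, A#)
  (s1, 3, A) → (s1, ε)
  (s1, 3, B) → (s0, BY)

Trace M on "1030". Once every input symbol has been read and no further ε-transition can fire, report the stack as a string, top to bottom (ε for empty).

(s0, 1030, #)
  read 1, top #: go to s0, push X# → (s0, 030, X#)
  ε-move, top X: go to s0, push BX → (s0, 030, BX#)
  read 0, top B: go to s0, push B → (s0, 30, BX#)
  read 3, top B: go to s1, push ε → (s1, 0, X#)
  ε-move, top X: go to s1, push AX → (s1, 0, AX#)
  read 0, top A: go to s0, push BA → (s0, ε, BAX#)
All input consumed in state s0 with stack BAX#.

BAX#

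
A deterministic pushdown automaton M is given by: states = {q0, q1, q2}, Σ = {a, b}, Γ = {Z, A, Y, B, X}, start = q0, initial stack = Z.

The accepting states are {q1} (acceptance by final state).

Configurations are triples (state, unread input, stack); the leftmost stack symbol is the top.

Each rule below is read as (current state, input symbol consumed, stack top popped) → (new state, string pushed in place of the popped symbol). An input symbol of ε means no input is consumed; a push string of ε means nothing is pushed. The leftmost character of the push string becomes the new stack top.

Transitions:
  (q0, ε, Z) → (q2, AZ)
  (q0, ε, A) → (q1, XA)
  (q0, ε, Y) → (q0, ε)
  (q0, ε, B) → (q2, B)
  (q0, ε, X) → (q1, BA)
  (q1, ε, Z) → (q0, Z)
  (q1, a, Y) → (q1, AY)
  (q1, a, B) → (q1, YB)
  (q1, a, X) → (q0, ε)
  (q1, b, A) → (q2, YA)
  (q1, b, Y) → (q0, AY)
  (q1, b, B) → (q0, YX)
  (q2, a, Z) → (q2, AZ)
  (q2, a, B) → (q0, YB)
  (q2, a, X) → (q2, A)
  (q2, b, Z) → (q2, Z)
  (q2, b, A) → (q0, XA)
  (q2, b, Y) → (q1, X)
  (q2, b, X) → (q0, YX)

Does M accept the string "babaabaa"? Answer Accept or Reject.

Reject

(q0, babaabaa, Z)
  ε-move, top Z: go to q2, push AZ → (q2, babaabaa, AZ)
  read b, top A: go to q0, push XA → (q0, abaabaa, XAZ)
  ε-move, top X: go to q1, push BA → (q1, abaabaa, BAAZ)
  read a, top B: go to q1, push YB → (q1, baabaa, YBAAZ)
  read b, top Y: go to q0, push AY → (q0, aabaa, AYBAAZ)
  ε-move, top A: go to q1, push XA → (q1, aabaa, XAYBAAZ)
  read a, top X: go to q0, push ε → (q0, abaa, AYBAAZ)
  ε-move, top A: go to q1, push XA → (q1, abaa, XAYBAAZ)
  read a, top X: go to q0, push ε → (q0, baa, AYBAAZ)
  ε-move, top A: go to q1, push XA → (q1, baa, XAYBAAZ)
No transition applies at (q1, baa, XAYBAAZ); input not fully consumed.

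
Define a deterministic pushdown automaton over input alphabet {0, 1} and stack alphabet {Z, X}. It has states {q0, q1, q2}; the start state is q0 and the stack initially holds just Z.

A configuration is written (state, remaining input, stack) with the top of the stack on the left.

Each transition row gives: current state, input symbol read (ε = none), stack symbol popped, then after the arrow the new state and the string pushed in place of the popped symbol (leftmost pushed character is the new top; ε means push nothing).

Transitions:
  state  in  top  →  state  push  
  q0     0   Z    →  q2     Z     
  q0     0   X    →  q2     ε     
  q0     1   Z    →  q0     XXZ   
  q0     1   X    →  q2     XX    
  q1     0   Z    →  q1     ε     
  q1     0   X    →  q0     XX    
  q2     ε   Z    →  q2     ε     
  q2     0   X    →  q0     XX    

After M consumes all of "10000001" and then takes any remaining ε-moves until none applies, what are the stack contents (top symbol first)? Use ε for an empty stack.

(q0, 10000001, Z)
  read 1, top Z: go to q0, push XXZ → (q0, 0000001, XXZ)
  read 0, top X: go to q2, push ε → (q2, 000001, XZ)
  read 0, top X: go to q0, push XX → (q0, 00001, XXZ)
  read 0, top X: go to q2, push ε → (q2, 0001, XZ)
  read 0, top X: go to q0, push XX → (q0, 001, XXZ)
  read 0, top X: go to q2, push ε → (q2, 01, XZ)
  read 0, top X: go to q0, push XX → (q0, 1, XXZ)
  read 1, top X: go to q2, push XX → (q2, ε, XXXZ)
All input consumed in state q2 with stack XXXZ.

XXXZ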